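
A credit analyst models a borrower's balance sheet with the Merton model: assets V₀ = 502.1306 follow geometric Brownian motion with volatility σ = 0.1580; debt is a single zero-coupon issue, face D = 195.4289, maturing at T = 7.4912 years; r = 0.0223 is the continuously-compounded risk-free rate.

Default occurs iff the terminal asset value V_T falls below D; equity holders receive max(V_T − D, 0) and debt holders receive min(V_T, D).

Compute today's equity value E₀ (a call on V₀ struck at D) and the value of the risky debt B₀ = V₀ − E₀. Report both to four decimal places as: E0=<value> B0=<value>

d₁ = [ln(V₀/D) + (r + σ²/2)T] / (σ√T)
   = [ln(502.1306/195.4289) + (0.0223 + 0.5·0.1580²)·7.4912] / (0.1580·√7.4912)
   = [0.943664 + 0.260559] / 0.432447 = 2.784671
d₂ = d₁ − σ√T = 2.784671 − 0.432447 = 2.352225
N(d₁) = 0.997321,  N(d₂) = 0.990669,  e^(−rT) = 0.846154
E₀ = V₀·N(d₁) − D·e^(−rT)·N(d₂)
   = 502.1306·0.997321 − 195.4289·0.846154·0.990669 = 336.965334
B₀ = V₀ − E₀ = 502.1306 − 336.965334 = 165.165266

E0=336.9653 B0=165.1653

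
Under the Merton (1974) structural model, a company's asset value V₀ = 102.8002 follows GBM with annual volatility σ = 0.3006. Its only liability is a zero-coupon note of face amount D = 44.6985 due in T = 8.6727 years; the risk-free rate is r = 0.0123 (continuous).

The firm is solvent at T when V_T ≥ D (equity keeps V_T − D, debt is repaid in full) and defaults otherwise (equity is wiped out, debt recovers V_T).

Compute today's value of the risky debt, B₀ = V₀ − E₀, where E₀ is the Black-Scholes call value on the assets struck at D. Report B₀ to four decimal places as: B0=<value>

d₁ = [ln(V₀/D) + (r + σ²/2)T] / (σ√T)
   = [ln(102.8002/44.6985) + (0.0123 + 0.5·0.3006²)·8.6727] / (0.3006·√8.6727)
   = [0.832847 + 0.498508] / 0.885250 = 1.503931
d₂ = d₁ − σ√T = 1.503931 − 0.885250 = 0.618681
N(d₁) = 0.933700,  N(d₂) = 0.731937,  e^(−rT) = 0.898818
E₀ = V₀·N(d₁) − D·e^(−rT)·N(d₂)
   = 102.8002·0.933700 − 44.6985·0.898818·0.731937 = 66.578426
B₀ = V₀ − E₀ = 102.8002 − 66.578426 = 36.221774

B0=36.2218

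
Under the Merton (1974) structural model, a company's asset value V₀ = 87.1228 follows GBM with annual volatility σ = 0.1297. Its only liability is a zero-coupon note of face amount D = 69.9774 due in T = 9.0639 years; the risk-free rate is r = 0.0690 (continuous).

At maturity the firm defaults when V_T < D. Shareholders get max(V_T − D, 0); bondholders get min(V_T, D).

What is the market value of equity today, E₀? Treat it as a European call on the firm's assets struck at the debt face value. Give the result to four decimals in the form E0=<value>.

d₁ = [ln(V₀/D) + (r + σ²/2)T] / (σ√T)
   = [ln(87.1228/69.9774) + (0.0690 + 0.5·0.1297²)·9.0639] / (0.1297·√9.0639)
   = [0.219146 + 0.701646] / 0.390479 = 2.358110
d₂ = d₁ − σ√T = 2.358110 − 0.390479 = 1.967632
N(d₁) = 0.990816,  N(d₂) = 0.975445,  e^(−rT) = 0.535042
E₀ = V₀·N(d₁) − D·e^(−rT)·N(d₂)
   = 87.1228·0.990816 − 69.9774·0.535042·0.975445 = 49.801141

E0=49.8011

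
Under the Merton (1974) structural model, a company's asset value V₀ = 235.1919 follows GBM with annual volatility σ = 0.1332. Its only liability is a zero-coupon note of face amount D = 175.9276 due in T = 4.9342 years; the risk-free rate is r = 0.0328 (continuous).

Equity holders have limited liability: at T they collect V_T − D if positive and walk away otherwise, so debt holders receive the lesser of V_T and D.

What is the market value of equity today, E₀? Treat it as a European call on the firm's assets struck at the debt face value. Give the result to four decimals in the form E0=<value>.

d₁ = [ln(V₀/D) + (r + σ²/2)T] / (σ√T)
   = [ln(235.1919/175.9276) + (0.0328 + 0.5·0.1332²)·4.9342] / (0.1332·√4.9342)
   = [0.290329 + 0.205614] / 0.295878 = 1.676174
d₂ = d₁ − σ√T = 1.676174 − 0.295878 = 1.380296
N(d₁) = 0.953148,  N(d₂) = 0.916252,  e^(−rT) = 0.850576
E₀ = V₀·N(d₁) − D·e^(−rT)·N(d₂)
   = 235.1919·0.953148 − 175.9276·0.850576·0.916252 = 87.064912

E0=87.0649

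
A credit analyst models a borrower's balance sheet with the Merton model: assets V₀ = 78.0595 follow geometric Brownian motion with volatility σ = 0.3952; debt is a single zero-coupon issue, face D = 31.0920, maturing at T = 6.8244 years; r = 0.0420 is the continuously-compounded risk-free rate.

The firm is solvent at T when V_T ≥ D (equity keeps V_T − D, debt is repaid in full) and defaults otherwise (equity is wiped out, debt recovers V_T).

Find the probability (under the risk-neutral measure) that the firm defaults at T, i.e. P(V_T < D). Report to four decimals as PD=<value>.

d₁ = [ln(V₀/D) + (r + σ²/2)T] / (σ√T)
   = [ln(78.0595/31.0920) + (0.0420 + 0.5·0.3952²)·6.8244] / (0.3952·√6.8244)
   = [0.920521 + 0.819553] / 1.032403 = 1.685460
d₂ = d₁ − σ√T = 1.685460 − 1.032403 = 0.653057
risk-neutral PD = N(−d₂) = N(-0.653057) = 0.256860

PD=0.2569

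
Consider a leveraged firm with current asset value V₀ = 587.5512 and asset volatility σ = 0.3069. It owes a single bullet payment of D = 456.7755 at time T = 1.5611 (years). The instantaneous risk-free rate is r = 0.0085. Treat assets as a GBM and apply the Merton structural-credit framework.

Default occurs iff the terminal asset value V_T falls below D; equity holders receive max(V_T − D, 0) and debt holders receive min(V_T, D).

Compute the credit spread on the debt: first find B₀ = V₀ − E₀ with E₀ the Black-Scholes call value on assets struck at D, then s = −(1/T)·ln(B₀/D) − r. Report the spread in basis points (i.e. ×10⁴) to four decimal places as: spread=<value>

d₁ = [ln(V₀/D) + (r + σ²/2)T] / (σ√T)
   = [ln(587.5512/456.7755) + (0.0085 + 0.5·0.3069²)·1.5611] / (0.3069·√1.5611)
   = [0.251771 + 0.086787] / 0.383453 = 0.882921
d₂ = d₁ − σ√T = 0.882921 − 0.383453 = 0.499468
N(d₁) = 0.811361,  N(d₂) = 0.691275,  e^(−rT) = 0.986818
E₀ = V₀·N(d₁) − D·e^(−rT)·N(d₂)
   = 587.5512·0.811361 − 456.7755·0.986818·0.691275 = 165.120538
B₀ = V₀ − E₀ = 587.5512 − 165.120538 = 422.430662
spread = −(1/T)·ln(B₀/D) − r = −(1/1.5611)·ln(422.430662/456.7755) − 0.0085 = 0.04157155
in basis points: 0.04157155 × 10⁴ = 415.7155 bp

spread=415.7155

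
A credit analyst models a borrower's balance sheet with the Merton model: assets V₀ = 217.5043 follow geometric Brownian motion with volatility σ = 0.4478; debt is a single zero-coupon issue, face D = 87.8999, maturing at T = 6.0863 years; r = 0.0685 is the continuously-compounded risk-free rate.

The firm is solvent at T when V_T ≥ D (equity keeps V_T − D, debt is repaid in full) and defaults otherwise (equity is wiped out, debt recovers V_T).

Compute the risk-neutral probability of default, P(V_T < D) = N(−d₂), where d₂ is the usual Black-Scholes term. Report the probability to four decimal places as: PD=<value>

d₁ = [ln(V₀/D) + (r + σ²/2)T] / (σ√T)
   = [ln(217.5043/87.8999) + (0.0685 + 0.5·0.4478²)·6.0863] / (0.4478·√6.0863)
   = [0.906020 + 1.027139] / 1.104742 = 1.749874
d₂ = d₁ − σ√T = 1.749874 − 1.104742 = 0.645132
risk-neutral PD = N(−d₂) = N(-0.645132) = 0.259421

PD=0.2594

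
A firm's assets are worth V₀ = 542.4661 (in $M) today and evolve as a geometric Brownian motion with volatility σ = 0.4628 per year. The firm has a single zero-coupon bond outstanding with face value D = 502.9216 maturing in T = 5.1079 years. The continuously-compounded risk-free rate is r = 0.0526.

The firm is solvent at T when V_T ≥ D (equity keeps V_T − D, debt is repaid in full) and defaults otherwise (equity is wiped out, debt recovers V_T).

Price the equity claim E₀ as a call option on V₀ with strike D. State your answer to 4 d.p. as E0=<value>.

E0=272.8888

d₁ = [ln(V₀/D) + (r + σ²/2)T] / (σ√T)
   = [ln(542.4661/502.9216) + (0.0526 + 0.5·0.4628²)·5.1079] / (0.4628·√5.1079)
   = [0.075691 + 0.815690] / 1.045959 = 0.852215
d₂ = d₁ − σ√T = 0.852215 − 1.045959 = -0.193744
N(d₁) = 0.802953,  N(d₂) = 0.423188,  e^(−rT) = 0.764391
E₀ = V₀·N(d₁) − D·e^(−rT)·N(d₂)
   = 542.4661·0.802953 − 502.9216·0.764391·0.423188 = 272.888785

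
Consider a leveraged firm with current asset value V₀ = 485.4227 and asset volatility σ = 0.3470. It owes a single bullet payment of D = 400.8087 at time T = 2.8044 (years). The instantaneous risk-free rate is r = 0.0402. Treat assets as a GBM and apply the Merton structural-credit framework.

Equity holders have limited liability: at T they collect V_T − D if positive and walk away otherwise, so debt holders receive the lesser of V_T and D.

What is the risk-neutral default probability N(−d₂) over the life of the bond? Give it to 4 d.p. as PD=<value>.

PD=0.4079

d₁ = [ln(V₀/D) + (r + σ²/2)T] / (σ√T)
   = [ln(485.4227/400.8087) + (0.0402 + 0.5·0.3470²)·2.8044] / (0.3470·√2.8044)
   = [0.191536 + 0.281574] / 0.581098 = 0.814166
d₂ = d₁ − σ√T = 0.814166 − 0.581098 = 0.233068
risk-neutral PD = N(−d₂) = N(-0.233068) = 0.407854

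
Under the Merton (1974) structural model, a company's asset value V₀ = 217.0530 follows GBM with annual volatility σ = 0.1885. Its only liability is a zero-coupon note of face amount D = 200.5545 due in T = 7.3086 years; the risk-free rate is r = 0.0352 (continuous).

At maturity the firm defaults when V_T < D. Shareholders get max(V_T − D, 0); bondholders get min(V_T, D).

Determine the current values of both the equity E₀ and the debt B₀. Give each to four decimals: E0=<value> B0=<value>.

d₁ = [ln(V₀/D) + (r + σ²/2)T] / (σ√T)
   = [ln(217.0530/200.5545) + (0.0352 + 0.5·0.1885²)·7.3086] / (0.1885·√7.3086)
   = [0.079056 + 0.387108] / 0.509599 = 0.914766
d₂ = d₁ − σ√T = 0.914766 − 0.509599 = 0.405167
N(d₁) = 0.819843,  N(d₂) = 0.657323,  e^(−rT) = 0.773165
E₀ = V₀·N(d₁) − D·e^(−rT)·N(d₂)
   = 217.0530·0.819843 − 200.5545·0.773165·0.657323 = 76.023738
B₀ = V₀ − E₀ = 217.0530 − 76.023738 = 141.029262

E0=76.0237 B0=141.0293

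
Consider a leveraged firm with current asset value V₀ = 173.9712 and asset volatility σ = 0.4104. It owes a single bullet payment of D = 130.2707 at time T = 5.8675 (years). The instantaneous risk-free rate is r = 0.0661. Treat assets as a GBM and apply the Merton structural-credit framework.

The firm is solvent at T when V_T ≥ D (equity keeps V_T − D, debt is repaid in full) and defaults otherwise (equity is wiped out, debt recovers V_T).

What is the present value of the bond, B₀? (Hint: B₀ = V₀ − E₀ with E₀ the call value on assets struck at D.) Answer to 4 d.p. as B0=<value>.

B0=71.4157

d₁ = [ln(V₀/D) + (r + σ²/2)T] / (σ√T)
   = [ln(173.9712/130.2707) + (0.0661 + 0.5·0.4104²)·5.8675] / (0.4104·√5.8675)
   = [0.289275 + 0.881968] / 0.994109 = 1.178184
d₂ = d₁ − σ√T = 1.178184 − 0.994109 = 0.184075
N(d₁) = 0.880638,  N(d₂) = 0.573023,  e^(−rT) = 0.678520
E₀ = V₀·N(d₁) − D·e^(−rT)·N(d₂)
   = 173.9712·0.880638 − 130.2707·0.678520·0.573023 = 102.555521
B₀ = V₀ − E₀ = 173.9712 − 102.555521 = 71.415679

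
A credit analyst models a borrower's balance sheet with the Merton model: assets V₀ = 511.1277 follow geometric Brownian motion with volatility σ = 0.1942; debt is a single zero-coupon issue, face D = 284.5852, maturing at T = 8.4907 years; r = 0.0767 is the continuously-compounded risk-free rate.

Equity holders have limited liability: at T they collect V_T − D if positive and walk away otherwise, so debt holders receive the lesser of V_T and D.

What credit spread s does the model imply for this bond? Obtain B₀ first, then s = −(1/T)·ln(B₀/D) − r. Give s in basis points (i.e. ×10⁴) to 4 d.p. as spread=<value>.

d₁ = [ln(V₀/D) + (r + σ²/2)T] / (σ√T)
   = [ln(511.1277/284.5852) + (0.0767 + 0.5·0.1942²)·8.4907] / (0.1942·√8.4907)
   = [0.585587 + 0.811344] / 0.565876 = 2.468619
d₂ = d₁ − σ√T = 2.468619 − 0.565876 = 1.902743
N(d₁) = 0.993218,  N(d₂) = 0.971463,  e^(−rT) = 0.521401
E₀ = V₀·N(d₁) − D·e^(−rT)·N(d₂)
   = 511.1277·0.993218 − 284.5852·0.521401·0.971463 = 363.512866
B₀ = V₀ − E₀ = 511.1277 − 363.512866 = 147.614834
spread = −(1/T)·ln(B₀/D) − r = −(1/8.4907)·ln(147.614834/284.5852) − 0.0767 = 0.00061121
in basis points: 0.00061121 × 10⁴ = 6.1121 bp

spread=6.1121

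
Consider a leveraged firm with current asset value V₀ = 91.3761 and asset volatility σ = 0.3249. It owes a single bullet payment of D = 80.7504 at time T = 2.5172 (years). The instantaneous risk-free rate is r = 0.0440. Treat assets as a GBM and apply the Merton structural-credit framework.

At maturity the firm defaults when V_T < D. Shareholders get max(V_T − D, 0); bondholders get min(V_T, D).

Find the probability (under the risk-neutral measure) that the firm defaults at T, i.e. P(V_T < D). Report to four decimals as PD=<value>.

d₁ = [ln(V₀/D) + (r + σ²/2)T] / (σ√T)
   = [ln(91.3761/80.7504) + (0.0440 + 0.5·0.3249²)·2.5172] / (0.3249·√2.5172)
   = [0.123621 + 0.243615] / 0.515476 = 0.712420
d₂ = d₁ − σ√T = 0.712420 − 0.515476 = 0.196944
risk-neutral PD = N(−d₂) = N(-0.196944) = 0.421936

PD=0.4219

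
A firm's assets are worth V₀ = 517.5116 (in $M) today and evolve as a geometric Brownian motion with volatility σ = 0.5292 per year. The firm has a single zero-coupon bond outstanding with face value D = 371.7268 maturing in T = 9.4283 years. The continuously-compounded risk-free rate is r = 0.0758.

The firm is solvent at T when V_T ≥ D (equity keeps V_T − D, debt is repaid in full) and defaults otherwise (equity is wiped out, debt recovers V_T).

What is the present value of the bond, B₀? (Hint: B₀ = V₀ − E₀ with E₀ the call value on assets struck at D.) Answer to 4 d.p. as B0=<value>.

d₁ = [ln(V₀/D) + (r + σ²/2)T] / (σ√T)
   = [ln(517.5116/371.7268) + (0.0758 + 0.5·0.5292²)·9.4283] / (0.5292·√9.4283)
   = [0.330873 + 2.034875] / 1.624937 = 1.455901
d₂ = d₁ − σ√T = 1.455901 − 1.624937 = -0.169036
N(d₁) = 0.927290,  N(d₂) = 0.432884,  e^(−rT) = 0.489356
E₀ = V₀·N(d₁) − D·e^(−rT)·N(d₂)
   = 517.5116·0.927290 − 371.7268·0.489356·0.432884 = 401.138797
B₀ = V₀ − E₀ = 517.5116 − 401.138797 = 116.372803

B0=116.3728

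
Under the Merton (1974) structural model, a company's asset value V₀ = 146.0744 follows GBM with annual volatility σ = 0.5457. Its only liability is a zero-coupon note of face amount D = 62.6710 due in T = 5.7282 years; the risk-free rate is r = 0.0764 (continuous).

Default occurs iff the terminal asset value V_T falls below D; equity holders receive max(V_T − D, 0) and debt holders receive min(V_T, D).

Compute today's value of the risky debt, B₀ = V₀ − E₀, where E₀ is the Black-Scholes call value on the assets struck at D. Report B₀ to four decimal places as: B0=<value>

d₁ = [ln(V₀/D) + (r + σ²/2)T] / (σ√T)
   = [ln(146.0744/62.6710) + (0.0764 + 0.5·0.5457²)·5.7282] / (0.5457·√5.7282)
   = [0.846217 + 1.290530] / 1.306060 = 1.636026
d₂ = d₁ − σ√T = 1.636026 − 1.306060 = 0.329966
N(d₁) = 0.949083,  N(d₂) = 0.629287,  e^(−rT) = 0.645562
E₀ = V₀·N(d₁) − D·e^(−rT)·N(d₂)
   = 146.0744·0.949083 − 62.6710·0.645562·0.629287 = 113.177016
B₀ = V₀ − E₀ = 146.0744 − 113.177016 = 32.897384

B0=32.8974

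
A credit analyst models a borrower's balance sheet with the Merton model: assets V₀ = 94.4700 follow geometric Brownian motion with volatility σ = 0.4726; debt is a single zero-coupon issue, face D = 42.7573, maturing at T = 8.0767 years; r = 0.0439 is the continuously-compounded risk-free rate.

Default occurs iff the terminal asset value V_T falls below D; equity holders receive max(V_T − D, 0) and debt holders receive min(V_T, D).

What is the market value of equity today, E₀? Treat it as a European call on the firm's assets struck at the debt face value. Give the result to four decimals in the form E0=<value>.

E0=71.2978

d₁ = [ln(V₀/D) + (r + σ²/2)T] / (σ√T)
   = [ln(94.4700/42.7573) + (0.0439 + 0.5·0.4726²)·8.0767] / (0.4726·√8.0767)
   = [0.792742 + 1.256536] / 1.343107 = 1.525774
d₂ = d₁ − σ√T = 1.525774 − 1.343107 = 0.182667
N(d₁) = 0.936467,  N(d₂) = 0.572470,  e^(−rT) = 0.701477
E₀ = V₀·N(d₁) − D·e^(−rT)·N(d₂)
   = 94.4700·0.936467 − 42.7573·0.701477·0.572470 = 71.297779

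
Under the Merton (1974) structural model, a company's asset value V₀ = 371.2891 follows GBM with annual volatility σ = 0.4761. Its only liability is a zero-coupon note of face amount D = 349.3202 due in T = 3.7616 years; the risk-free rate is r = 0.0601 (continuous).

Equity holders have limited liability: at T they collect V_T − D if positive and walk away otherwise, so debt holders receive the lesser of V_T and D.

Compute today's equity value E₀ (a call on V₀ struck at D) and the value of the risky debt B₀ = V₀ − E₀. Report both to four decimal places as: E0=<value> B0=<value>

E0=167.0292 B0=204.2599

d₁ = [ln(V₀/D) + (r + σ²/2)T] / (σ√T)
   = [ln(371.2891/349.3202) + (0.0601 + 0.5·0.4761²)·3.7616] / (0.4761·√3.7616)
   = [0.060992 + 0.652395] / 0.923389 = 0.772576
d₂ = d₁ − σ√T = 0.772576 − 0.923389 = -0.150813
N(d₁) = 0.780113,  N(d₂) = 0.440062,  e^(−rT) = 0.797661
E₀ = V₀·N(d₁) − D·e^(−rT)·N(d₂)
   = 371.2891·0.780113 − 349.3202·0.797661·0.440062 = 167.029223
B₀ = V₀ − E₀ = 371.2891 − 167.029223 = 204.259877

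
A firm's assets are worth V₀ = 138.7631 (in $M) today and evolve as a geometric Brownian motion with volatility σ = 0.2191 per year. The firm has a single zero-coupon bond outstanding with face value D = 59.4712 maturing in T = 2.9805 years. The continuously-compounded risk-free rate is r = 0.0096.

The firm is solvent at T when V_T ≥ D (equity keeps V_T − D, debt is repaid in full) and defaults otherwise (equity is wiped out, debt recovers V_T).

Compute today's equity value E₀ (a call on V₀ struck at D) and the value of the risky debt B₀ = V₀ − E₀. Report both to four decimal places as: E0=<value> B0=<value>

d₁ = [ln(V₀/D) + (r + σ²/2)T] / (σ√T)
   = [ln(138.7631/59.4712) + (0.0096 + 0.5·0.2191²)·2.9805] / (0.2191·√2.9805)
   = [0.847276 + 0.100152] / 0.378257 = 2.504720
d₂ = d₁ − σ√T = 2.504720 − 0.378257 = 2.126463
N(d₁) = 0.993873,  N(d₂) = 0.983268,  e^(−rT) = 0.971793
E₀ = V₀·N(d₁) − D·e^(−rT)·N(d₂)
   = 138.7631·0.993873 − 59.4712·0.971793·0.983268 = 81.086189
B₀ = V₀ − E₀ = 138.7631 − 81.086189 = 57.676911

E0=81.0862 B0=57.6769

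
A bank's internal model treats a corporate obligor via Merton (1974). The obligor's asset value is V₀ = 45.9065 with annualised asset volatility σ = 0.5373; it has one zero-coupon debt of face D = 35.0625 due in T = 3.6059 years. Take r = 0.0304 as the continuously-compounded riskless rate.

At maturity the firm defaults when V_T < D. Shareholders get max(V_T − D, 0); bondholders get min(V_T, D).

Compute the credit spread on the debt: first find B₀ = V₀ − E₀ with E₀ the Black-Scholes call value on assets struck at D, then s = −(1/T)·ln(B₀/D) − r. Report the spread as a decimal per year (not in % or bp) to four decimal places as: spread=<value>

spread=0.0907

d₁ = [ln(V₀/D) + (r + σ²/2)T] / (σ√T)
   = [ln(45.9065/35.0625) + (0.0304 + 0.5·0.5373²)·3.6059] / (0.5373·√3.6059)
   = [0.269475 + 0.630115] / 1.020290 = 0.881700
d₂ = d₁ − σ√T = 0.881700 − 1.020290 = -0.138590
N(d₁) = 0.811030,  N(d₂) = 0.444887,  e^(−rT) = 0.896175
E₀ = V₀·N(d₁) − D·e^(−rT)·N(d₂)
   = 45.9065·0.811030 − 35.0625·0.896175·0.444887 = 23.252267
B₀ = V₀ − E₀ = 45.9065 − 23.252267 = 22.654233
spread = −(1/T)·ln(B₀/D) − r = −(1/3.6059)·ln(22.654233/35.0625) − 0.0304 = 0.09073077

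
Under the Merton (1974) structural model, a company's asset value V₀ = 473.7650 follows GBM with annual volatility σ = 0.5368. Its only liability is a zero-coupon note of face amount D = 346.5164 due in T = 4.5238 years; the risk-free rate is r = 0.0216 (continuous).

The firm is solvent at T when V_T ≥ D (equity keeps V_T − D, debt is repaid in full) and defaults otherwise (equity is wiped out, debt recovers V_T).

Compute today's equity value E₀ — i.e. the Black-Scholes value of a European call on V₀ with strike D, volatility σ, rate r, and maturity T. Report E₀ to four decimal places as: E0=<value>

E0=259.5132

d₁ = [ln(V₀/D) + (r + σ²/2)T] / (σ√T)
   = [ln(473.7650/346.5164) + (0.0216 + 0.5·0.5368²)·4.5238] / (0.5368·√4.5238)
   = [0.312781 + 0.749490] / 1.141732 = 0.930403
d₂ = d₁ − σ√T = 0.930403 − 1.141732 = -0.211329
N(d₁) = 0.823919,  N(d₂) = 0.416315,  e^(−rT) = 0.906908
E₀ = V₀·N(d₁) − D·e^(−rT)·N(d₂)
   = 473.7650·0.823919 − 346.5164·0.906908·0.416315 = 259.513248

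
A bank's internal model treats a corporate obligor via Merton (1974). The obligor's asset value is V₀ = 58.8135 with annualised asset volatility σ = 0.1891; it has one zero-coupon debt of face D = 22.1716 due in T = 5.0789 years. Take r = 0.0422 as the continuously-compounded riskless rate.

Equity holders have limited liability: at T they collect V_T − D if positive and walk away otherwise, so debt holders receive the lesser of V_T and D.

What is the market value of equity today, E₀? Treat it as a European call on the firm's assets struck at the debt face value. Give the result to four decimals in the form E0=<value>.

E0=40.9298

d₁ = [ln(V₀/D) + (r + σ²/2)T] / (σ√T)
   = [ln(58.8135/22.1716) + (0.0422 + 0.5·0.1891²)·5.0789] / (0.1891·√5.0789)
   = [0.975559 + 0.305137] / 0.426164 = 3.005176
d₂ = d₁ − σ√T = 3.005176 − 0.426164 = 2.579012
N(d₁) = 0.998673,  N(d₂) = 0.995046,  e^(−rT) = 0.807082
E₀ = V₀·N(d₁) − D·e^(−rT)·N(d₂)
   = 58.8135·0.998673 − 22.1716·0.807082·0.995046 = 40.929791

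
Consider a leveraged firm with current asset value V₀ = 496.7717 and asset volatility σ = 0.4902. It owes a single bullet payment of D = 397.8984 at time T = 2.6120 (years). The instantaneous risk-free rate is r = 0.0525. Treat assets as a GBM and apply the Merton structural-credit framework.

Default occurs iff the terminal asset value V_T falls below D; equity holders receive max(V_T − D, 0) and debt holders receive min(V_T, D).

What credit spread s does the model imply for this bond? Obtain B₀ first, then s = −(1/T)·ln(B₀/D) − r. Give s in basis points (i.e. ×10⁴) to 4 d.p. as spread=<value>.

spread=825.3236

d₁ = [ln(V₀/D) + (r + σ²/2)T] / (σ√T)
   = [ln(496.7717/397.8984) + (0.0525 + 0.5·0.4902²)·2.6120] / (0.4902·√2.6120)
   = [0.221934 + 0.450957] / 0.792246 = 0.849346
d₂ = d₁ − σ√T = 0.849346 − 0.792246 = 0.057100
N(d₁) = 0.802156,  N(d₂) = 0.522767,  e^(−rT) = 0.871857
E₀ = V₀·N(d₁) − D·e^(−rT)·N(d₂)
   = 496.7717·0.802156 − 397.8984·0.871857·0.522767 = 217.134743
B₀ = V₀ − E₀ = 496.7717 − 217.134743 = 279.636957
spread = −(1/T)·ln(B₀/D) − r = −(1/2.6120)·ln(279.636957/397.8984) − 0.0525 = 0.08253236
in basis points: 0.08253236 × 10⁴ = 825.3236 bp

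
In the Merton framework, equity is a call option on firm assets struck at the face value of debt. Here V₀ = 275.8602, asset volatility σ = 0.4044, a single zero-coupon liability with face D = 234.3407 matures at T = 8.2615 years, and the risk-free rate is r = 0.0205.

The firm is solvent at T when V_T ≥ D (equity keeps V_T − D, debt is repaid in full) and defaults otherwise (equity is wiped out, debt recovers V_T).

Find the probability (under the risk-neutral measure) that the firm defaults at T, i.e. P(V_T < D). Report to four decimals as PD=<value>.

PD=0.6161

d₁ = [ln(V₀/D) + (r + σ²/2)T] / (σ√T)
   = [ln(275.8602/234.3407) + (0.0205 + 0.5·0.4044²)·8.2615] / (0.4044·√8.2615)
   = [0.163118 + 0.844901] / 1.162360 = 0.867218
d₂ = d₁ − σ√T = 0.867218 − 1.162360 = -0.295142
risk-neutral PD = N(−d₂) = N(0.295142) = 0.616057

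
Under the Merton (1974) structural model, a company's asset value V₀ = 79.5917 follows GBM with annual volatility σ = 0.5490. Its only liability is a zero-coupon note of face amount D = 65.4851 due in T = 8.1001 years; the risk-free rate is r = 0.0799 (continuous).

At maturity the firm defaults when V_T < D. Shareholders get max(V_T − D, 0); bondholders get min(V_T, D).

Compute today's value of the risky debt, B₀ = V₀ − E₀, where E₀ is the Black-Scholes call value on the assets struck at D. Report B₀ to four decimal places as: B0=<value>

B0=21.2921

d₁ = [ln(V₀/D) + (r + σ²/2)T] / (σ√T)
   = [ln(79.5917/65.4851) + (0.0799 + 0.5·0.5490²)·8.1001] / (0.5490·√8.1001)
   = [0.195087 + 1.867887] / 1.562491 = 1.320311
d₂ = d₁ − σ√T = 1.320311 − 1.562491 = -0.242180
N(d₁) = 0.906634,  N(d₂) = 0.404320,  e^(−rT) = 0.523511
E₀ = V₀·N(d₁) − D·e^(−rT)·N(d₂)
   = 79.5917·0.906634 − 65.4851·0.523511·0.404320 = 58.299605
B₀ = V₀ − E₀ = 79.5917 − 58.299605 = 21.292095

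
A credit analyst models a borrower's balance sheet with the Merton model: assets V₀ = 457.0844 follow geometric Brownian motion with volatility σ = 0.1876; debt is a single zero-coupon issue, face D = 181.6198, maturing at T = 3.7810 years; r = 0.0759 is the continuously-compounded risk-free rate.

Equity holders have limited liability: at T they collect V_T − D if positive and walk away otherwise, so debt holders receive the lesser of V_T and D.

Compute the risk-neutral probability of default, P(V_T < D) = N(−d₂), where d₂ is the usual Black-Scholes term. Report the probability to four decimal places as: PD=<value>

d₁ = [ln(V₀/D) + (r + σ²/2)T] / (σ√T)
   = [ln(457.0844/181.6198) + (0.0759 + 0.5·0.1876²)·3.7810] / (0.1876·√3.7810)
   = [0.922953 + 0.353512] / 0.364784 = 3.499230
d₂ = d₁ − σ√T = 3.499230 − 0.364784 = 3.134446
risk-neutral PD = N(−d₂) = N(-3.134446) = 0.000861

PD=0.0009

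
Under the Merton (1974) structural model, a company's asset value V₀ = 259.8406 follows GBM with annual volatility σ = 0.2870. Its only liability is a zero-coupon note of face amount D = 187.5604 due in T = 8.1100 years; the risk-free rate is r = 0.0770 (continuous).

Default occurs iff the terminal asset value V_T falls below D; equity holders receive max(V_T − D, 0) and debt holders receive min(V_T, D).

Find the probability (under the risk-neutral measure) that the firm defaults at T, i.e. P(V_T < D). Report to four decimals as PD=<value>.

d₁ = [ln(V₀/D) + (r + σ²/2)T] / (σ√T)
   = [ln(259.8406/187.5604) + (0.0770 + 0.5·0.2870²)·8.1100] / (0.2870·√8.1100)
   = [0.325967 + 0.958476] / 0.817320 = 1.571530
d₂ = d₁ − σ√T = 1.571530 − 0.817320 = 0.754210
risk-neutral PD = N(−d₂) = N(-0.754210) = 0.225362

PD=0.2254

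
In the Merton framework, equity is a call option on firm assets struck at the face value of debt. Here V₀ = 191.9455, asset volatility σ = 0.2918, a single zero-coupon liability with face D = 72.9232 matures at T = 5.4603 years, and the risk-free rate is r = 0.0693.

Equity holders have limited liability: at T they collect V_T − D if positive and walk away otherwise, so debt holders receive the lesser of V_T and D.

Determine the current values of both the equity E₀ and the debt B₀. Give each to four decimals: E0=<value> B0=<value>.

d₁ = [ln(V₀/D) + (r + σ²/2)T] / (σ√T)
   = [ln(191.9455/72.9232) + (0.0693 + 0.5·0.2918²)·5.4603] / (0.2918·√5.4603)
   = [0.967805 + 0.610864] / 0.681857 = 2.315247
d₂ = d₁ − σ√T = 2.315247 − 0.681857 = 1.633390
N(d₁) = 0.989700,  N(d₂) = 0.948806,  e^(−rT) = 0.684957
E₀ = V₀·N(d₁) − D·e^(−rT)·N(d₂)
   = 191.9455·0.989700 − 72.9232·0.684957·0.948806 = 142.576320
B₀ = V₀ − E₀ = 191.9455 − 142.576320 = 49.369180

E0=142.5763 B0=49.3692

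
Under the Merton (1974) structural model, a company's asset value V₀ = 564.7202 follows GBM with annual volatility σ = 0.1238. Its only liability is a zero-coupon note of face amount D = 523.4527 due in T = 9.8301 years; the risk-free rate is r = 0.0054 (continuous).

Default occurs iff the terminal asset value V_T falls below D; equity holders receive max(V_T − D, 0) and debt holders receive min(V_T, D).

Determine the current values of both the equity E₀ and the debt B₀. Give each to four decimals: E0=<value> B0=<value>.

E0=120.2101 B0=444.5101

d₁ = [ln(V₀/D) + (r + σ²/2)T] / (σ√T)
   = [ln(564.7202/523.4527) + (0.0054 + 0.5·0.1238²)·9.8301] / (0.1238·√9.8301)
   = [0.075884 + 0.128413] / 0.388150 = 0.526334
d₂ = d₁ − σ√T = 0.526334 − 0.388150 = 0.138184
N(d₁) = 0.700672,  N(d₂) = 0.554952,  e^(−rT) = 0.948302
E₀ = V₀·N(d₁) − D·e^(−rT)·N(d₂)
   = 564.7202·0.700672 − 523.4527·0.948302·0.554952 = 120.210105
B₀ = V₀ − E₀ = 564.7202 − 120.210105 = 444.510095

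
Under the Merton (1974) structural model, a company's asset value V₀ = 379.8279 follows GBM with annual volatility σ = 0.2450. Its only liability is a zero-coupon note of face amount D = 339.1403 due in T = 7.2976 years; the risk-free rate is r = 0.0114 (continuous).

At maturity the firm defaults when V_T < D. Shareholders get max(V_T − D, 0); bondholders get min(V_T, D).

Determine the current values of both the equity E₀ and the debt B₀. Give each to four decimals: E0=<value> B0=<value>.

E0=127.3515 B0=252.4764

d₁ = [ln(V₀/D) + (r + σ²/2)T] / (σ√T)
   = [ln(379.8279/339.1403) + (0.0114 + 0.5·0.2450²)·7.2976] / (0.2450·√7.2976)
   = [0.113304 + 0.302212] / 0.661845 = 0.627815
d₂ = d₁ − σ√T = 0.627815 − 0.661845 = -0.034029
N(d₁) = 0.734938,  N(d₂) = 0.486427,  e^(−rT) = 0.920174
E₀ = V₀·N(d₁) − D·e^(−rT)·N(d₂)
   = 379.8279·0.734938 − 339.1403·0.920174·0.486427 = 127.351506
B₀ = V₀ − E₀ = 379.8279 − 127.351506 = 252.476394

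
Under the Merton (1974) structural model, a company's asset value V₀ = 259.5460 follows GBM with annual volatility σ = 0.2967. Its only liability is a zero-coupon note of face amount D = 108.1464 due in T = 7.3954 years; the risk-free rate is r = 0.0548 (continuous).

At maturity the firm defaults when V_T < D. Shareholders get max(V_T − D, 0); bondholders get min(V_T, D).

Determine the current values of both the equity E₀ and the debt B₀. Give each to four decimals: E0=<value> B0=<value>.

d₁ = [ln(V₀/D) + (r + σ²/2)T] / (σ√T)
   = [ln(259.5460/108.1464) + (0.0548 + 0.5·0.2967²)·7.3954] / (0.2967·√7.3954)
   = [0.875448 + 0.730780] / 0.806860 = 1.990714
d₂ = d₁ − σ√T = 1.990714 − 0.806860 = 1.183853
N(d₁) = 0.976744,  N(d₂) = 0.881764,  e^(−rT) = 0.666798
E₀ = V₀·N(d₁) − D·e^(−rT)·N(d₂)
   = 259.5460·0.976744 − 108.1464·0.666798·0.881764 = 189.924313
B₀ = V₀ − E₀ = 259.5460 − 189.924313 = 69.621687

E0=189.9243 B0=69.6217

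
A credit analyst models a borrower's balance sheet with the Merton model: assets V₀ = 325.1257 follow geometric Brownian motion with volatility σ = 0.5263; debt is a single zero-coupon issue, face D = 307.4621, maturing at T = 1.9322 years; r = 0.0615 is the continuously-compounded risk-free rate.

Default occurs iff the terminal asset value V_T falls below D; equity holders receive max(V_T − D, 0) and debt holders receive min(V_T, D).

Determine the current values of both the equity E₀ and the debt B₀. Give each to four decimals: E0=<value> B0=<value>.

d₁ = [ln(V₀/D) + (r + σ²/2)T] / (σ√T)
   = [ln(325.1257/307.4621) + (0.0615 + 0.5·0.5263²)·1.9322] / (0.5263·√1.9322)
   = [0.055860 + 0.386432] / 0.731576 = 0.604574
d₂ = d₁ − σ√T = 0.604574 − 0.731576 = -0.127002
N(d₁) = 0.727269,  N(d₂) = 0.449470,  e^(−rT) = 0.887958
E₀ = V₀·N(d₁) − D·e^(−rT)·N(d₂)
   = 325.1257·0.727269 − 307.4621·0.887958·0.449470 = 113.742570
B₀ = V₀ − E₀ = 325.1257 − 113.742570 = 211.383130

E0=113.7426 B0=211.3831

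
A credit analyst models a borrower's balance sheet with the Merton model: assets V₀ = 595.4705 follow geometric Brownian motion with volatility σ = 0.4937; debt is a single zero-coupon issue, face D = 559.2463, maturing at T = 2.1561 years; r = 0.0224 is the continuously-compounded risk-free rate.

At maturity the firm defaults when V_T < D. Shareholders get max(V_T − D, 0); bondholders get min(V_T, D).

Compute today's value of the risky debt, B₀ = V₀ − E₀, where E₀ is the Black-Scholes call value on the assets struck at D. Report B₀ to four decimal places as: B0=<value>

d₁ = [ln(V₀/D) + (r + σ²/2)T] / (σ√T)
   = [ln(595.4705/559.2463) + (0.0224 + 0.5·0.4937²)·2.1561] / (0.4937·√2.1561)
   = [0.062762 + 0.311060] / 0.724933 = 0.515665
d₂ = d₁ − σ√T = 0.515665 − 0.724933 = -0.209268
N(d₁) = 0.696956,  N(d₂) = 0.417120,  e^(−rT) = 0.952851
E₀ = V₀·N(d₁) − D·e^(−rT)·N(d₂)
   = 595.4705·0.696956 − 559.2463·0.952851·0.417120 = 192.742516
B₀ = V₀ − E₀ = 595.4705 − 192.742516 = 402.727984

B0=402.7280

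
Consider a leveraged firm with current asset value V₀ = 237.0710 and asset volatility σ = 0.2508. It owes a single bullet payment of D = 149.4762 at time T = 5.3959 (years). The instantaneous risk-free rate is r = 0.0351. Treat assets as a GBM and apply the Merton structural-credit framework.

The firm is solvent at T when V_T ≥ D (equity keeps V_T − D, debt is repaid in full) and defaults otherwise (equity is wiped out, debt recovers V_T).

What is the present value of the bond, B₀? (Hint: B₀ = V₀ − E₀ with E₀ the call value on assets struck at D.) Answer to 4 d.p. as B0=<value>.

d₁ = [ln(V₀/D) + (r + σ²/2)T] / (σ√T)
   = [ln(237.0710/149.4762) + (0.0351 + 0.5·0.2508²)·5.3959] / (0.2508·√5.3959)
   = [0.461222 + 0.359099] / 0.582585 = 1.408071
d₂ = d₁ − σ√T = 1.408071 − 0.582585 = 0.825486
N(d₁) = 0.920445,  N(d₂) = 0.795452,  e^(−rT) = 0.827459
E₀ = V₀·N(d₁) − D·e^(−rT)·N(d₂)
   = 237.0710·0.920445 − 149.4762·0.827459·0.795452 = 119.825019
B₀ = V₀ − E₀ = 237.0710 − 119.825019 = 117.245981

B0=117.2460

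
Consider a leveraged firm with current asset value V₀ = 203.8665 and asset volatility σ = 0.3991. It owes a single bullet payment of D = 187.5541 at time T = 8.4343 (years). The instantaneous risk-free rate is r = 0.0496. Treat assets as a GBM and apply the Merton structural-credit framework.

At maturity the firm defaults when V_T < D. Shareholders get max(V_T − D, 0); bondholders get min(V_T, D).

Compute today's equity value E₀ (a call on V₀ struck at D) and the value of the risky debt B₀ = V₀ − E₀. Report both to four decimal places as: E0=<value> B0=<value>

E0=117.6081 B0=86.2584

d₁ = [ln(V₀/D) + (r + σ²/2)T] / (σ√T)
   = [ln(203.8665/187.5541) + (0.0496 + 0.5·0.3991²)·8.4343] / (0.3991·√8.4343)
   = [0.083398 + 1.090052] / 1.159061 = 1.012415
d₂ = d₁ − σ√T = 1.012415 − 1.159061 = -0.146646
N(d₁) = 0.844330,  N(d₂) = 0.441706,  e^(−rT) = 0.658138
E₀ = V₀·N(d₁) − D·e^(−rT)·N(d₂)
   = 203.8665·0.844330 − 187.5541·0.658138·0.441706 = 117.608065
B₀ = V₀ − E₀ = 203.8665 − 117.608065 = 86.258435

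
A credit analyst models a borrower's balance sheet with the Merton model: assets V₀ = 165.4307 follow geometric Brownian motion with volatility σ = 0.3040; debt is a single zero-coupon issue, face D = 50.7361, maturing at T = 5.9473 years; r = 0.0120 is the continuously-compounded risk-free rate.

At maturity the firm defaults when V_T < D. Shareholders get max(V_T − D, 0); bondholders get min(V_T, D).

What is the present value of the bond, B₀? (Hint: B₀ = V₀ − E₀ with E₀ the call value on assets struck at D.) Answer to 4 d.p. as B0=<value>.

d₁ = [ln(V₀/D) + (r + σ²/2)T] / (σ√T)
   = [ln(165.4307/50.7361) + (0.0120 + 0.5·0.3040²)·5.9473] / (0.3040·√5.9473)
   = [1.181915 + 0.346180] / 0.741367 = 2.061185
d₂ = d₁ − σ√T = 2.061185 − 0.741367 = 1.319817
N(d₁) = 0.980357,  N(d₂) = 0.906552,  e^(−rT) = 0.931120
E₀ = V₀·N(d₁) − D·e^(−rT)·N(d₂)
   = 165.4307·0.980357 − 50.7361·0.931120·0.906552 = 119.354431
B₀ = V₀ − E₀ = 165.4307 − 119.354431 = 46.076269

B0=46.0763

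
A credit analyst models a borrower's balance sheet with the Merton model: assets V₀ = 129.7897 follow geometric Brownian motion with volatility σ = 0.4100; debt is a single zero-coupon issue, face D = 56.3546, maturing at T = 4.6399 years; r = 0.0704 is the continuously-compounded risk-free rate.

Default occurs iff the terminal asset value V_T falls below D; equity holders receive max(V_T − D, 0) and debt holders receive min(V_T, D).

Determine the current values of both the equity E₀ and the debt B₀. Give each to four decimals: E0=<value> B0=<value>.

d₁ = [ln(V₀/D) + (r + σ²/2)T] / (σ√T)
   = [ln(129.7897/56.3546) + (0.0704 + 0.5·0.4100²)·4.6399] / (0.4100·√4.6399)
   = [0.834252 + 0.716633] / 0.883158 = 1.756067
d₂ = d₁ − σ√T = 1.756067 − 0.883158 = 0.872910
N(d₁) = 0.960462,  N(d₂) = 0.808644,  e^(−rT) = 0.721337
E₀ = V₀·N(d₁) − D·e^(−rT)·N(d₂)
   = 129.7897·0.960462 − 56.3546·0.721337·0.808644 = 91.786113
B₀ = V₀ − E₀ = 129.7897 − 91.786113 = 38.003587

E0=91.7861 B0=38.0036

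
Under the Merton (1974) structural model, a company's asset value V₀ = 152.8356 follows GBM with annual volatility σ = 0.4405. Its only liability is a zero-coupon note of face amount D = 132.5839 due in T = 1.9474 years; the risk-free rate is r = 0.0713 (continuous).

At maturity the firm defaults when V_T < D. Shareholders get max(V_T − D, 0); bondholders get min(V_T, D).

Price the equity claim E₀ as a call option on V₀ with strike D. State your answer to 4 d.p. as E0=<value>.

d₁ = [ln(V₀/D) + (r + σ²/2)T] / (σ√T)
   = [ln(152.8356/132.5839) + (0.0713 + 0.5·0.4405²)·1.9474] / (0.4405·√1.9474)
   = [0.142147 + 0.327787] / 0.614715 = 0.764475
d₂ = d₁ − σ√T = 0.764475 − 0.614715 = 0.149760
N(d₁) = 0.777708,  N(d₂) = 0.559523,  e^(−rT) = 0.870359
E₀ = V₀·N(d₁) − D·e^(−rT)·N(d₂)
   = 152.8356·0.777708 − 132.5839·0.870359·0.559523 = 54.294949

E0=54.2949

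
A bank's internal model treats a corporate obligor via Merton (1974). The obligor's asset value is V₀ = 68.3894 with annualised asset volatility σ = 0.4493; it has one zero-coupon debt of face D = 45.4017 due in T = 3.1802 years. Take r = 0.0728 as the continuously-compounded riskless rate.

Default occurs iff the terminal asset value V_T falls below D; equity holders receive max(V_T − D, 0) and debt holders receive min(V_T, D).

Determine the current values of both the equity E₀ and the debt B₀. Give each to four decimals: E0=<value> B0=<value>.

E0=36.9291 B0=31.4603

d₁ = [ln(V₀/D) + (r + σ²/2)T] / (σ√T)
   = [ln(68.3894/45.4017) + (0.0728 + 0.5·0.4493²)·3.1802] / (0.4493·√3.1802)
   = [0.409668 + 0.552513] / 0.801242 = 1.200862
d₂ = d₁ − σ√T = 1.200862 − 0.801242 = 0.399620
N(d₁) = 0.885098,  N(d₂) = 0.655282,  e^(−rT) = 0.793328
E₀ = V₀·N(d₁) − D·e^(−rT)·N(d₂)
   = 68.3894·0.885098 − 45.4017·0.793328·0.655282 = 36.929067
B₀ = V₀ − E₀ = 68.3894 − 36.929067 = 31.460333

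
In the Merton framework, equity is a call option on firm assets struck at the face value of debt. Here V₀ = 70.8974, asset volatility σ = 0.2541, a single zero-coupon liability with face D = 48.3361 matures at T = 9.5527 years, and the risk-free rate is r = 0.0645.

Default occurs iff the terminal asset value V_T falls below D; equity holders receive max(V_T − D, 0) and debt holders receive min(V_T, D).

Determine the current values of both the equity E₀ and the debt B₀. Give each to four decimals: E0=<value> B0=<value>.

E0=46.3421 B0=24.5553

d₁ = [ln(V₀/D) + (r + σ²/2)T] / (σ√T)
   = [ln(70.8974/48.3361) + (0.0645 + 0.5·0.2541²)·9.5527] / (0.2541·√9.5527)
   = [0.383055 + 0.924543] / 0.785358 = 1.664970
d₂ = d₁ − σ√T = 1.664970 − 0.785358 = 0.879612
N(d₁) = 0.952041,  N(d₂) = 0.810465,  e^(−rT) = 0.540020
E₀ = V₀·N(d₁) − D·e^(−rT)·N(d₂)
   = 70.8974·0.952041 − 48.3361·0.540020·0.810465 = 46.342070
B₀ = V₀ − E₀ = 70.8974 − 46.342070 = 24.555330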